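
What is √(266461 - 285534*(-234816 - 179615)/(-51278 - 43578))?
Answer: I*√551698600995533/23714 ≈ 990.48*I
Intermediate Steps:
√(266461 - 285534*(-234816 - 179615)/(-51278 - 43578)) = √(266461 - 285534/((-94856/(-414431)))) = √(266461 - 285534/((-94856*(-1/414431)))) = √(266461 - 285534/94856/414431) = √(266461 - 285534*414431/94856) = √(266461 - 59167070577/47428) = √(-46529358269/47428) = I*√551698600995533/23714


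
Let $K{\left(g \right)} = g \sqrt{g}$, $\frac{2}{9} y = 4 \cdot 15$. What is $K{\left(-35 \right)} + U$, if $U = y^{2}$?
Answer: $72900 - 35 i \sqrt{35} \approx 72900.0 - 207.06 i$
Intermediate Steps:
$y = 270$ ($y = \frac{9 \cdot 4 \cdot 15}{2} = \frac{9}{2} \cdot 60 = 270$)
$U = 72900$ ($U = 270^{2} = 72900$)
$K{\left(g \right)} = g^{\frac{3}{2}}$
$K{\left(-35 \right)} + U = \left(-35\right)^{\frac{3}{2}} + 72900 = - 35 i \sqrt{35} + 72900 = 72900 - 35 i \sqrt{35}$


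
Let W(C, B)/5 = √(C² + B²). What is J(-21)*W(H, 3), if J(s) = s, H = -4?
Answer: -525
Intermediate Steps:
W(C, B) = 5*√(B² + C²) (W(C, B) = 5*√(C² + B²) = 5*√(B² + C²))
J(-21)*W(H, 3) = -105*√(3² + (-4)²) = -105*√(9 + 16) = -105*√25 = -105*5 = -21*25 = -525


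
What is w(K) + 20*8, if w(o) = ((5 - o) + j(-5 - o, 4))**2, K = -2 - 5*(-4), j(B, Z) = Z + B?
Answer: 1184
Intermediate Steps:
j(B, Z) = B + Z
K = 18 (K = -2 + 20 = 18)
w(o) = (4 - 2*o)**2 (w(o) = ((5 - o) + ((-5 - o) + 4))**2 = ((5 - o) + (-1 - o))**2 = (4 - 2*o)**2)
w(K) + 20*8 = 4*(-2 + 18)**2 + 20*8 = 4*16**2 + 160 = 4*256 + 160 = 1024 + 160 = 1184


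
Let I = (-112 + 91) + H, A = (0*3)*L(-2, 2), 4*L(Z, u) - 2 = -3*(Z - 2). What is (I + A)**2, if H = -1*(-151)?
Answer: 16900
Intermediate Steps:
L(Z, u) = 2 - 3*Z/4 (L(Z, u) = 1/2 + (-3*(Z - 2))/4 = 1/2 + (-3*(-2 + Z))/4 = 1/2 + (6 - 3*Z)/4 = 1/2 + (3/2 - 3*Z/4) = 2 - 3*Z/4)
H = 151
A = 0 (A = (0*3)*(2 - 3/4*(-2)) = 0*(2 + 3/2) = 0*(7/2) = 0)
I = 130 (I = (-112 + 91) + 151 = -21 + 151 = 130)
(I + A)**2 = (130 + 0)**2 = 130**2 = 16900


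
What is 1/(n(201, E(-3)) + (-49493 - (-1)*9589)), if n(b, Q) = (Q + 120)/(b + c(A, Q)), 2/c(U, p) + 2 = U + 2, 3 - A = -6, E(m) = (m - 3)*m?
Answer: -1811/72264902 ≈ -2.5061e-5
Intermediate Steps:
E(m) = m*(-3 + m) (E(m) = (-3 + m)*m = m*(-3 + m))
A = 9 (A = 3 - 1*(-6) = 3 + 6 = 9)
c(U, p) = 2/U (c(U, p) = 2/(-2 + (U + 2)) = 2/(-2 + (2 + U)) = 2/U)
n(b, Q) = (120 + Q)/(2/9 + b) (n(b, Q) = (Q + 120)/(b + 2/9) = (120 + Q)/(b + 2*(1/9)) = (120 + Q)/(b + 2/9) = (120 + Q)/(2/9 + b))
1/(n(201, E(-3)) + (-49493 - (-1)*9589)) = 1/(9*(120 - 3*(-3 - 3))/(2 + 9*201) + (-49493 - (-1)*9589)) = 1/(9*(120 - 3*(-6))/(2 + 1809) + (-49493 - 1*(-9589))) = 1/(9*(120 + 18)/1811 + (-49493 + 9589)) = 1/(9*(1/1811)*138 - 39904) = 1/(1242/1811 - 39904) = 1/(-72264902/1811) = -1811/72264902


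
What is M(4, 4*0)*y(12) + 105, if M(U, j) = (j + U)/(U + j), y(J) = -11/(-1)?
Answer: 116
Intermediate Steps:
y(J) = 11 (y(J) = -11*(-1) = 11)
M(U, j) = 1 (M(U, j) = (U + j)/(U + j) = 1)
M(4, 4*0)*y(12) + 105 = 1*11 + 105 = 11 + 105 = 116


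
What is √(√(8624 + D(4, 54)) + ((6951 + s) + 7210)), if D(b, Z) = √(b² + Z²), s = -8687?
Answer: √(5474 + √2*√(4312 + √733)) ≈ 74.613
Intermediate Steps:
D(b, Z) = √(Z² + b²)
√(√(8624 + D(4, 54)) + ((6951 + s) + 7210)) = √(√(8624 + √(54² + 4²)) + ((6951 - 8687) + 7210)) = √(√(8624 + √(2916 + 16)) + (-1736 + 7210)) = √(√(8624 + √2932) + 5474) = √(√(8624 + 2*√733) + 5474) = √(5474 + √(8624 + 2*√733))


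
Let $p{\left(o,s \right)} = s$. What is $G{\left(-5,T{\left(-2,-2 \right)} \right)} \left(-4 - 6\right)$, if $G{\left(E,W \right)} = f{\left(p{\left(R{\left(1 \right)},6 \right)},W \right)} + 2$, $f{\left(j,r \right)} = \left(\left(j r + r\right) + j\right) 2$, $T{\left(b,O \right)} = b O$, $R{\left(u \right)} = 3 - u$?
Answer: $-700$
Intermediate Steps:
$T{\left(b,O \right)} = O b$
$f{\left(j,r \right)} = 2 j + 2 r + 2 j r$ ($f{\left(j,r \right)} = \left(\left(r + j r\right) + j\right) 2 = \left(j + r + j r\right) 2 = 2 j + 2 r + 2 j r$)
$G{\left(E,W \right)} = 14 + 14 W$ ($G{\left(E,W \right)} = \left(2 \cdot 6 + 2 W + 2 \cdot 6 W\right) + 2 = \left(12 + 2 W + 12 W\right) + 2 = \left(12 + 14 W\right) + 2 = 14 + 14 W$)
$G{\left(-5,T{\left(-2,-2 \right)} \right)} \left(-4 - 6\right) = \left(14 + 14 \left(\left(-2\right) \left(-2\right)\right)\right) \left(-4 - 6\right) = \left(14 + 14 \cdot 4\right) \left(-10\right) = \left(14 + 56\right) \left(-10\right) = 70 \left(-10\right) = -700$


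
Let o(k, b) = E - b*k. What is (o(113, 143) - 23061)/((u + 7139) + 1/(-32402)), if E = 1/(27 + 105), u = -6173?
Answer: -83873208839/2065821846 ≈ -40.600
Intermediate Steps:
E = 1/132 ≈ 0.0075758
o(k, b) = 1/132 - b*k
(o(113, 143) - 23061)/((u + 7139) + 1/(-32402)) = ((1/132 - 1*143*113) - 23061)/((-6173 + 7139) + 1/(-32402)) = ((1/132 - 16159) - 23061)/(966 - 1/32402) = (-2132987/132 - 23061)/(31300331/32402) = -5177039/132*32402/31300331 = -83873208839/2065821846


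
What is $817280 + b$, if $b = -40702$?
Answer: $776578$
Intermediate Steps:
$817280 + b = 817280 - 40702 = 776578$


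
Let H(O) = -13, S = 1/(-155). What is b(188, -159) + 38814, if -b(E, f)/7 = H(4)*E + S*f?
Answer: 8666797/155 ≈ 55915.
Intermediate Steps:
S = -1/155 ≈ -0.0064516
b(E, f) = 91*E + 7*f/155 (b(E, f) = -7*(-13*E - f/155) = 91*E + 7*f/155)
b(188, -159) + 38814 = (91*188 + (7/155)*(-159)) + 38814 = (17108 - 1113/155) + 38814 = 2650627/155 + 38814 = 8666797/155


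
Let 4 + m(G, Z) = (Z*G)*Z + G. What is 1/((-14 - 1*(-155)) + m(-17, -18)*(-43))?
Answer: 1/237888 ≈ 4.2037e-6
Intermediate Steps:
m(G, Z) = -4 + G + G*Z² (m(G, Z) = -4 + ((Z*G)*Z + G) = -4 + ((G*Z)*Z + G) = -4 + (G*Z² + G) = -4 + (G + G*Z²) = -4 + G + G*Z²)
1/((-14 - 1*(-155)) + m(-17, -18)*(-43)) = 1/((-14 - 1*(-155)) + (-4 - 17 - 17*(-18)²)*(-43)) = 1/((-14 + 155) + (-4 - 17 - 17*324)*(-43)) = 1/(141 + (-4 - 17 - 5508)*(-43)) = 1/(141 - 5529*(-43)) = 1/(141 + 237747) = 1/237888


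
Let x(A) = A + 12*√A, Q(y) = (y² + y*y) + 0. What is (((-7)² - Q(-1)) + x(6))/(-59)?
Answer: -53/59 - 12*√6/59 ≈ -1.3965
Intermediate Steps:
Q(y) = 2*y² (Q(y) = (y² + y²) + 0 = 2*y² + 0 = 2*y²)
(((-7)² - Q(-1)) + x(6))/(-59) = (((-7)² - 2*(-1)²) + (6 + 12*√6))/(-59) = ((49 - 2) + (6 + 12*√6))*(-1/59) = (47 + (6 + 12*√6))*(-1/59) = (53 + 12*√6)*(-1/59) = -53/59 - 12*√6/59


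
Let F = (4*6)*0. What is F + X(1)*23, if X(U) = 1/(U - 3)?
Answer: -23/2 ≈ -11.500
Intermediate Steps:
F = 0 (F = 24*0 = 0)
X(U) = 1/(-3 + U)
F + X(1)*23 = 0 + 23/(-3 + 1) = 0 + 23/(-2) = 0 - ½*23 = 0 - 23/2 = -23/2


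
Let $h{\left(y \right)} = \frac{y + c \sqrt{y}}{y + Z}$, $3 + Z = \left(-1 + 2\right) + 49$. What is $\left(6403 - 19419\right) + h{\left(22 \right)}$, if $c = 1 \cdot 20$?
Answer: $- \frac{898082}{69} + \frac{20 \sqrt{22}}{69} \approx -13014.0$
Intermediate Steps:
$c = 20$
$Z = 47$ ($Z = -3 + \left(\left(-1 + 2\right) + 49\right) = -3 + \left(1 + 49\right) = -3 + 50 = 47$)
$h{\left(y \right)} = \frac{y + 20 \sqrt{y}}{47 + y}$ ($h{\left(y \right)} = \frac{y + 20 \sqrt{y}}{y + 47} = \frac{y + 20 \sqrt{y}}{47 + y}$)
$\left(6403 - 19419\right) + h{\left(22 \right)} = \left(6403 - 19419\right) + \frac{22 + 20 \sqrt{22}}{47 + 22} = -13016 + \frac{22 + 20 \sqrt{22}}{69} = -13016 + \left(\frac{22}{69} + \frac{20 \sqrt{22}}{69}\right) = - \frac{898082}{69} + \frac{20 \sqrt{22}}{69}$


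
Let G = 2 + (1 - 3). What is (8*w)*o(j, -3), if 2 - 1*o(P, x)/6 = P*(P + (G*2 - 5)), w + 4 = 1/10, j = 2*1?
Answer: -7488/5 ≈ -1497.6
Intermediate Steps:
j = 2
G = 0 (G = 2 - 2 = 0)
w = -39/10 (w = -4 + 1/10 = -39/10 ≈ -3.9000)
o(P, x) = 12 - 6*P*(-5 + P) (o(P, x) = 12 - 6*P*(P + (0*2 - 5)) = 12 - 6*P*(P + (0 - 5)) = 12 - 6*P*(P - 5) = 12 - 6*P*(-5 + P))
(8*w)*o(j, -3) = (8*(-39/10))*(12 - 6*2**2 + 30*2) = -156*(12 - 6*4 + 60)/5 = -156*(12 - 24 + 60)/5 = -156/5*48 = -7488/5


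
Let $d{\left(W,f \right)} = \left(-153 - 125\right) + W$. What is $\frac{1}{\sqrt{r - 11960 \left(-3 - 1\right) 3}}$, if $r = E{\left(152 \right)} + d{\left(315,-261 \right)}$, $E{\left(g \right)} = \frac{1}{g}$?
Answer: $\frac{2 \sqrt{829185270}}{21820665} \approx 0.0026393$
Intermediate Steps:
$d{\left(W,f \right)} = -278 + W$
$r = \frac{5625}{152}$ ($r = \frac{1}{152} + \left(-278 + 315\right) = \frac{1}{152} + 37 = \frac{5625}{152} \approx 37.007$)
$\frac{1}{\sqrt{r - 11960 \left(-3 - 1\right) 3}} = \frac{1}{\sqrt{\frac{5625}{152} - 11960 \left(-3 - 1\right) 3}} = \frac{1}{\sqrt{\frac{5625}{152} - 11960 \left(\left(-4\right) 3\right)}} = \frac{1}{\sqrt{\frac{5625}{152} - -143520}} = \frac{1}{\sqrt{\frac{5625}{152} + 143520}} = \frac{1}{\sqrt{\frac{21820665}{152}}} = \frac{1}{\frac{1}{76} \sqrt{829185270}} = \frac{2 \sqrt{829185270}}{21820665}$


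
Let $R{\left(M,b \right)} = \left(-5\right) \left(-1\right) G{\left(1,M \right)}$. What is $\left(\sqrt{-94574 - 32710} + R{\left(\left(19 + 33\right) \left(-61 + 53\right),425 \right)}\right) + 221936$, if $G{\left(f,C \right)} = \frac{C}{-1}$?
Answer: $224016 + 2 i \sqrt{31821} \approx 2.2402 \cdot 10^{5} + 356.77 i$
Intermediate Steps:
$G{\left(f,C \right)} = - C$ ($G{\left(f,C \right)} = C \left(-1\right) = - C$)
$R{\left(M,b \right)} = - 5 M$ ($R{\left(M,b \right)} = \left(-5\right) \left(-1\right) \left(- M\right) = 5 \left(- M\right) = - 5 M$)
$\left(\sqrt{-94574 - 32710} + R{\left(\left(19 + 33\right) \left(-61 + 53\right),425 \right)}\right) + 221936 = \left(\sqrt{-94574 - 32710} - 5 \left(19 + 33\right) \left(-61 + 53\right)\right) + 221936 = \left(\sqrt{-127284} - 5 \cdot 52 \left(-8\right)\right) + 221936 = \left(2 i \sqrt{31821} - -2080\right) + 221936 = \left(2 i \sqrt{31821} + 2080\right) + 221936 = \left(2080 + 2 i \sqrt{31821}\right) + 221936 = 224016 + 2 i \sqrt{31821}$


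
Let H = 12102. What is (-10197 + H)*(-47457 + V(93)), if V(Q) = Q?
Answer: -90228420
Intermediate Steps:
(-10197 + H)*(-47457 + V(93)) = (-10197 + 12102)*(-47457 + 93) = 1905*(-47364) = -90228420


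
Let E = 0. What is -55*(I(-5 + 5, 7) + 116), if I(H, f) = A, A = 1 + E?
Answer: -6435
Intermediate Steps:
A = 1 (A = 1 + 0 = 1)
I(H, f) = 1
-55*(I(-5 + 5, 7) + 116) = -55*(1 + 116) = -55*117 = -6435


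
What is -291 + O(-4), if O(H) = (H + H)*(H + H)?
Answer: -227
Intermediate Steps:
O(H) = 4*H² (O(H) = (2*H)*(2*H) = 4*H²)
-291 + O(-4) = -291 + 4*(-4)² = -291 + 4*16 = -291 + 64 = -227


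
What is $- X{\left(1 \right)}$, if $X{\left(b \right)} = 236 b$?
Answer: $-236$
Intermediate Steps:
$- X{\left(1 \right)} = - 236 \cdot 1 = \left(-1\right) 236 = -236$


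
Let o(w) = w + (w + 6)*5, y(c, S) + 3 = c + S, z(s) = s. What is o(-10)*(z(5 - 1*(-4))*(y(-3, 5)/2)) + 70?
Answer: 205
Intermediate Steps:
y(c, S) = -3 + S + c (y(c, S) = -3 + (c + S) = -3 + (S + c) = -3 + S + c)
o(w) = 30 + 6*w (o(w) = w + (6 + w)*5 = w + (30 + 5*w) = 30 + 6*w)
o(-10)*(z(5 - 1*(-4))*(y(-3, 5)/2)) + 70 = (30 + 6*(-10))*((5 - 1*(-4))*((-3 + 5 - 3)/2)) + 70 = (30 - 60)*((5 + 4)*(-1*½)) + 70 = -270*(-1)/2 + 70 = -30*(-9/2) + 70 = 135 + 70 = 205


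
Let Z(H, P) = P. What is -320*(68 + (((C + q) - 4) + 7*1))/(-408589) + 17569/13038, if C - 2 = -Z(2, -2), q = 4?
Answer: 7508100781/5327183382 ≈ 1.4094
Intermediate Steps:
C = 4 (C = 2 - 1*(-2) = 2 + 2 = 4)
-320*(68 + (((C + q) - 4) + 7*1))/(-408589) + 17569/13038 = -320*(68 + (((4 + 4) - 4) + 7*1))/(-408589) + 17569/13038 = -320*(68 + ((8 - 4) + 7))*(-1/408589) + 17569*(1/13038) = -320*(68 + (4 + 7))*(-1/408589) + 17569/13038 = -320*(68 + 11)*(-1/408589) + 17569/13038 = -320*79*(-1/408589) + 17569/13038 = -25280*(-1/408589) + 17569/13038 = 25280/408589 + 17569/13038 = 7508100781/5327183382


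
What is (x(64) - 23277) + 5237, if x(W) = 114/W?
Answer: -577223/32 ≈ -18038.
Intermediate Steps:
(x(64) - 23277) + 5237 = (114/64 - 23277) + 5237 = (114*(1/64) - 23277) + 5237 = (57/32 - 23277) + 5237 = -744807/32 + 5237 = -577223/32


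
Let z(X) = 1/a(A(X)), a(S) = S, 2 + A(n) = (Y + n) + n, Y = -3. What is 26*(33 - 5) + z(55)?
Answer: 76441/105 ≈ 728.01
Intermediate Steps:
A(n) = -5 + 2*n (A(n) = -2 + ((-3 + n) + n) = -2 + (-3 + 2*n) = -5 + 2*n)
z(X) = 1/(-5 + 2*X)
26*(33 - 5) + z(55) = 26*(33 - 5) + 1/(-5 + 2*55) = 26*28 + 1/(-5 + 110) = 728 + 1/105 = 76441/105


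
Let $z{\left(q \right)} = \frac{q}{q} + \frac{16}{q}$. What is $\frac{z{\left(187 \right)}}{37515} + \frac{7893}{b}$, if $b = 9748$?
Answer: $\frac{55373781209}{68385193140} \approx 0.80973$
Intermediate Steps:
$z{\left(q \right)} = 1 + \frac{16}{q}$
$\frac{z{\left(187 \right)}}{37515} + \frac{7893}{b} = \frac{\frac{1}{187} \left(16 + 187\right)}{37515} + \frac{7893}{9748} = \frac{1}{187} \cdot 203 \cdot \frac{1}{37515} + 7893 \cdot \frac{1}{9748} = \frac{203}{187} \cdot \frac{1}{37515} + \frac{7893}{9748} = \frac{203}{7015305} + \frac{7893}{9748} = \frac{55373781209}{68385193140}$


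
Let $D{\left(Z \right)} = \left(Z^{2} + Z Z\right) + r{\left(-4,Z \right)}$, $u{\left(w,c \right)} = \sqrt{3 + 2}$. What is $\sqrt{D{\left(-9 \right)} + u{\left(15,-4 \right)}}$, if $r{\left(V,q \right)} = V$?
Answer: $\sqrt{158 + \sqrt{5}} \approx 12.658$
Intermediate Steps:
$u{\left(w,c \right)} = \sqrt{5}$
$D{\left(Z \right)} = -4 + 2 Z^{2}$ ($D{\left(Z \right)} = \left(Z^{2} + Z Z\right) - 4 = \left(Z^{2} + Z^{2}\right) - 4 = 2 Z^{2} - 4 = -4 + 2 Z^{2}$)
$\sqrt{D{\left(-9 \right)} + u{\left(15,-4 \right)}} = \sqrt{\left(-4 + 2 \left(-9\right)^{2}\right) + \sqrt{5}} = \sqrt{\left(-4 + 2 \cdot 81\right) + \sqrt{5}} = \sqrt{\left(-4 + 162\right) + \sqrt{5}} = \sqrt{158 + \sqrt{5}}$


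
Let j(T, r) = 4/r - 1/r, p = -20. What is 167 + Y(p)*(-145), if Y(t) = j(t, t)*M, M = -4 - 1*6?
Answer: -101/2 ≈ -50.500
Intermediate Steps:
M = -10 (M = -4 - 6 = -10)
j(T, r) = 3/r
Y(t) = -30/t (Y(t) = (3/t)*(-10) = -30/t)
167 + Y(p)*(-145) = 167 - 30/(-20)*(-145) = 167 - 30*(-1/20)*(-145) = 167 + (3/2)*(-145) = 167 - 435/2 = -101/2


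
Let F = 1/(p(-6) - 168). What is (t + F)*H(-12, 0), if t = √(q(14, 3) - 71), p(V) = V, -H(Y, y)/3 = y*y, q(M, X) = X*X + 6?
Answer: 0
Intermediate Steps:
q(M, X) = 6 + X² (q(M, X) = X² + 6 = 6 + X²)
H(Y, y) = -3*y² (H(Y, y) = -3*y*y = -3*y²)
t = 2*I*√14 (t = √((6 + 3²) - 71) = √((6 + 9) - 71) = √(15 - 71) = √(-56) = 2*I*√14 ≈ 7.4833*I)
F = -1/174 (F = 1/(-6 - 168) = 1/(-174) = -1/174 ≈ -0.0057471)
(t + F)*H(-12, 0) = (2*I*√14 - 1/174)*(-3*0²) = (-1/174 + 2*I*√14)*(-3*0) = (-1/174 + 2*I*√14)*0 = 0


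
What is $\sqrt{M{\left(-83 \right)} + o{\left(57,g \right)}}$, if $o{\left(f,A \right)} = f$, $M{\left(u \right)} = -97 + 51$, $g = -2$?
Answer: $\sqrt{11} \approx 3.3166$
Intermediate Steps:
$M{\left(u \right)} = -46$
$\sqrt{M{\left(-83 \right)} + o{\left(57,g \right)}} = \sqrt{-46 + 57} = \sqrt{11}$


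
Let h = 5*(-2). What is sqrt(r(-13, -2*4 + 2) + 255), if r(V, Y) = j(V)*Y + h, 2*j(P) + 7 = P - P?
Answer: sqrt(266) ≈ 16.310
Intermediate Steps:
j(P) = -7/2 (j(P) = -7/2 + (P - P)/2 = -7/2 + (1/2)*0 = -7/2 + 0 = -7/2)
h = -10
r(V, Y) = -10 - 7*Y/2 (r(V, Y) = -7*Y/2 - 10 = -10 - 7*Y/2)
sqrt(r(-13, -2*4 + 2) + 255) = sqrt((-10 - 7*(-2*4 + 2)/2) + 255) = sqrt((-10 - 7*(-8 + 2)/2) + 255) = sqrt((-10 - 7/2*(-6)) + 255) = sqrt((-10 + 21) + 255) = sqrt(11 + 255) = sqrt(266)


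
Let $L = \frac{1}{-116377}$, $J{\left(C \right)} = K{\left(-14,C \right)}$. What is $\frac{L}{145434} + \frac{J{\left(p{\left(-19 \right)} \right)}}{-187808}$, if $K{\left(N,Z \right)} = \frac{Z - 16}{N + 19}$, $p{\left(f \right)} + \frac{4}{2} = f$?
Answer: $\frac{313115223913}{7946707047603360} \approx 3.9402 \cdot 10^{-5}$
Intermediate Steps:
$p{\left(f \right)} = -2 + f$
$K{\left(N,Z \right)} = \frac{-16 + Z}{19 + N}$
$J{\left(C \right)} = - \frac{16}{5} + \frac{C}{5}$ ($J{\left(C \right)} = \frac{-16 + C}{19 - 14} = \frac{-16 + C}{5} = - \frac{16}{5} + \frac{C}{5}$)
$L = - \frac{1}{116377} \approx -8.5928 \cdot 10^{-6}$
$\frac{L}{145434} + \frac{J{\left(p{\left(-19 \right)} \right)}}{-187808} = - \frac{1}{116377 \cdot 145434} + \frac{- \frac{16}{5} + \frac{-2 - 19}{5}}{-187808} = \left(- \frac{1}{116377}\right) \frac{1}{145434} + \left(- \frac{16}{5} + \frac{1}{5} \left(-21\right)\right) \left(- \frac{1}{187808}\right) = - \frac{1}{16925172618} + \left(- \frac{16}{5} - \frac{21}{5}\right) \left(- \frac{1}{187808}\right) = - \frac{1}{16925172618} - - \frac{37}{939040} = - \frac{1}{16925172618} + \frac{37}{939040} = \frac{313115223913}{7946707047603360}$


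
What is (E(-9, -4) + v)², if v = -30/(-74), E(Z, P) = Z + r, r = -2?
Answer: 153664/1369 ≈ 112.25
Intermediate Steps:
E(Z, P) = -2 + Z (E(Z, P) = Z - 2 = -2 + Z)
v = 15/37 (v = -30*(-1/74) = 15/37 ≈ 0.40541)
(E(-9, -4) + v)² = ((-2 - 9) + 15/37)² = (-11 + 15/37)² = (-392/37)² = 153664/1369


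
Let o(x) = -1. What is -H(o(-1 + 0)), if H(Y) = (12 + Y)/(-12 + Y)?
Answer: 11/13 ≈ 0.84615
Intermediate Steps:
H(Y) = (12 + Y)/(-12 + Y)
-H(o(-1 + 0)) = -(12 - 1)/(-12 - 1) = -11/(-13) = -(-1)*11/13 = -1*(-11/13) = 11/13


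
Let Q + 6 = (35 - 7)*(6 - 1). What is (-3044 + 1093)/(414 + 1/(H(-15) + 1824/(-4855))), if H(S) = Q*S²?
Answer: -285580407126/60599845219 ≈ -4.7126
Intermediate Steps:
Q = 134 (Q = -6 + (35 - 7)*(6 - 1) = -6 + 28*5 = -6 + 140 = 134)
H(S) = 134*S²
(-3044 + 1093)/(414 + 1/(H(-15) + 1824/(-4855))) = (-3044 + 1093)/(414 + 1/(134*(-15)² + 1824/(-4855))) = -1951/(414 + 1/(134*225 + 1824*(-1/4855))) = -1951/(414 + 1/(30150 - 1824/4855)) = -1951/(414 + 1/(146376426/4855)) = -1951/(414 + 4855/146376426) = -1951/60599845219/146376426 = -1951*146376426/60599845219 = -285580407126/60599845219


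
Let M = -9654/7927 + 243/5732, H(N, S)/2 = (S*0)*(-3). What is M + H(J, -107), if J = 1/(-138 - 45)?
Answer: -53410467/45437564 ≈ -1.1755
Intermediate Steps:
J = -1/183 (J = 1/(-183) = -1/183 ≈ -0.0054645)
H(N, S) = 0 (H(N, S) = 2*((S*0)*(-3)) = 2*(0*(-3)) = 2*0 = 0)
M = -53410467/45437564 (M = -9654*1/7927 + 243*(1/5732) = -9654/7927 + 243/5732 = -53410467/45437564 ≈ -1.1755)
M + H(J, -107) = -53410467/45437564 + 0 = -53410467/45437564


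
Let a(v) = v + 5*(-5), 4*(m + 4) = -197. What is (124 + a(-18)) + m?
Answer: 111/4 ≈ 27.750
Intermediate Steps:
m = -213/4 (m = -4 + (1/4)*(-197) = -4 - 197/4 = -213/4 ≈ -53.250)
a(v) = -25 + v (a(v) = v - 25 = -25 + v)
(124 + a(-18)) + m = (124 + (-25 - 18)) - 213/4 = (124 - 43) - 213/4 = 81 - 213/4 = 111/4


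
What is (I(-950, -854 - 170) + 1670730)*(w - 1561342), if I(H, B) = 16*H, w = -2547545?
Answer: -6802385695110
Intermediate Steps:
(I(-950, -854 - 170) + 1670730)*(w - 1561342) = (16*(-950) + 1670730)*(-2547545 - 1561342) = (-15200 + 1670730)*(-4108887) = 1655530*(-4108887) = -6802385695110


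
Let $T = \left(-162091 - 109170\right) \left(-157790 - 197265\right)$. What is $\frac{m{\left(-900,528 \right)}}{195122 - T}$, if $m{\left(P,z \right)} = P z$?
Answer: $\frac{158400}{32104126411} \approx 4.9339 \cdot 10^{-6}$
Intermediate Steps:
$T = 96312574355$ ($T = \left(-271261\right) \left(-355055\right) = 96312574355$)
$\frac{m{\left(-900,528 \right)}}{195122 - T} = \frac{\left(-900\right) 528}{195122 - 96312574355} = - \frac{475200}{195122 - 96312574355} = - \frac{475200}{-96312379233} = \left(-475200\right) \left(- \frac{1}{96312379233}\right) = \frac{158400}{32104126411}$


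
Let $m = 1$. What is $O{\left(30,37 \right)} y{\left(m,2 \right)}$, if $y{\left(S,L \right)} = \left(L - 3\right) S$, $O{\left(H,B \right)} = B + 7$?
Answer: $-44$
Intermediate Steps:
$O{\left(H,B \right)} = 7 + B$
$y{\left(S,L \right)} = S \left(-3 + L\right)$ ($y{\left(S,L \right)} = \left(-3 + L\right) S = S \left(-3 + L\right)$)
$O{\left(30,37 \right)} y{\left(m,2 \right)} = \left(7 + 37\right) 1 \left(-3 + 2\right) = 44 \cdot 1 \left(-1\right) = 44 \left(-1\right) = -44$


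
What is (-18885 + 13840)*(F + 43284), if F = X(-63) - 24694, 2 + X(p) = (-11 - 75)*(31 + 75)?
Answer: -47786240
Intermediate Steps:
X(p) = -9118 (X(p) = -2 + (-11 - 75)*(31 + 75) = -2 - 86*106 = -2 - 9116 = -9118)
F = -33812 (F = -9118 - 24694 = -33812)
(-18885 + 13840)*(F + 43284) = (-18885 + 13840)*(-33812 + 43284) = -5045*9472 = -47786240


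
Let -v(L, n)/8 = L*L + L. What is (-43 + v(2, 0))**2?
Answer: 8281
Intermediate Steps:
v(L, n) = -8*L - 8*L**2 (v(L, n) = -8*(L*L + L) = -8*(L**2 + L) = -8*(L + L**2) = -8*L - 8*L**2)
(-43 + v(2, 0))**2 = (-43 - 8*2*(1 + 2))**2 = (-43 - 8*2*3)**2 = (-43 - 48)**2 = (-91)**2 = 8281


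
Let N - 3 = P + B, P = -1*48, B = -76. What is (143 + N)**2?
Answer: 484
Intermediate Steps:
P = -48
N = -121 (N = 3 + (-48 - 76) = 3 - 124 = -121)
(143 + N)**2 = (143 - 121)**2 = 22**2 = 484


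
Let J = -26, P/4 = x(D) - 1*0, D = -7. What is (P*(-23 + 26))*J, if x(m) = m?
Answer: 2184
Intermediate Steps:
P = -28 (P = 4*(-7 - 1*0) = 4*(-7 + 0) = 4*(-7) = -28)
(P*(-23 + 26))*J = -28*(-23 + 26)*(-26) = -28*3*(-26) = -84*(-26) = 2184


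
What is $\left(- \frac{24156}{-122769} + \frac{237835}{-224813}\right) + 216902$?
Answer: $\frac{665165111886823}{3066674133} \approx 2.169 \cdot 10^{5}$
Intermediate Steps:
$\left(- \frac{24156}{-122769} + \frac{237835}{-224813}\right) + 216902 = \left(\left(-24156\right) \left(- \frac{1}{122769}\right) + 237835 \left(- \frac{1}{224813}\right)\right) + 216902 = \left(\frac{2684}{13641} - \frac{237835}{224813}\right) + 216902 = - \frac{2640909143}{3066674133} + 216902 = \frac{665165111886823}{3066674133}$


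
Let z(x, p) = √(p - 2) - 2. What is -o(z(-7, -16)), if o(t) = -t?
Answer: -2 + 3*I*√2 ≈ -2.0 + 4.2426*I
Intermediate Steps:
z(x, p) = -2 + √(-2 + p) (z(x, p) = √(-2 + p) - 2 = -2 + √(-2 + p))
-o(z(-7, -16)) = -(-1)*(-2 + √(-2 - 16)) = -(-1)*(-2 + √(-18)) = -(-1)*(-2 + 3*I*√2) = -(2 - 3*I*√2) = -2 + 3*I*√2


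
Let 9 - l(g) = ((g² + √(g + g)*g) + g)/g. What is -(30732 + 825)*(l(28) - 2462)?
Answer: 78324474 + 63114*√14 ≈ 7.8561e+7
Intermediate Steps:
l(g) = 9 - (g + g² + √2*g^(3/2))/g (l(g) = 9 - ((g² + √(g + g)*g) + g)/g = 9 - ((g² + √(2*g)*g) + g)/g = 9 - ((g² + (√2*√g)*g) + g)/g = 9 - ((g² + √2*g^(3/2)) + g)/g = 9 - (g + g² + √2*g^(3/2))/g)
-(30732 + 825)*(l(28) - 2462) = -(30732 + 825)*((8 - 1*28 - √2*√28) - 2462) = -31557*((8 - 28 - √2*2*√7) - 2462) = -31557*((8 - 28 - 2*√14) - 2462) = -31557*((-20 - 2*√14) - 2462) = -31557*(-2482 - 2*√14) = -(-78324474 - 63114*√14) = 78324474 + 63114*√14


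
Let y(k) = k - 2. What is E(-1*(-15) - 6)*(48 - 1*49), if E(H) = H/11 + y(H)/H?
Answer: -158/99 ≈ -1.5960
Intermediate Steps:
y(k) = -2 + k
E(H) = H/11 + (-2 + H)/H
E(-1*(-15) - 6)*(48 - 1*49) = (1 - 2/(-1*(-15) - 6) + (-1*(-15) - 6)/11)*(48 - 1*49) = (1 - 2/(15 - 6) + (15 - 6)/11)*(48 - 49) = (1 - 2/9 + (1/11)*9)*(-1) = (1 - 2*⅑ + 9/11)*(-1) = (1 - 2/9 + 9/11)*(-1) = (158/99)*(-1) = -158/99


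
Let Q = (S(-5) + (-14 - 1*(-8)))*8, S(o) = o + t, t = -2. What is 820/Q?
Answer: -205/26 ≈ -7.8846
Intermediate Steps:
S(o) = -2 + o (S(o) = o - 2 = -2 + o)
Q = -104 (Q = ((-2 - 5) + (-14 - 1*(-8)))*8 = (-7 + (-14 + 8))*8 = (-7 - 6)*8 = -13*8 = -104)
820/Q = 820/(-104) = 820*(-1/104) = -205/26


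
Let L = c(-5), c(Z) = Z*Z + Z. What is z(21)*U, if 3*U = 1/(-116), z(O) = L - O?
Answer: 1/348 ≈ 0.0028736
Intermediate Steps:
c(Z) = Z + Z² (c(Z) = Z² + Z = Z + Z²)
L = 20 (L = -5*(1 - 5) = -5*(-4) = 20)
z(O) = 20 - O
U = -1/348 (U = (⅓)/(-116) = (⅓)*(-1/116) = -1/348 ≈ -0.0028736)
z(21)*U = (20 - 1*21)*(-1/348) = (20 - 21)*(-1/348) = -1*(-1/348) = 1/348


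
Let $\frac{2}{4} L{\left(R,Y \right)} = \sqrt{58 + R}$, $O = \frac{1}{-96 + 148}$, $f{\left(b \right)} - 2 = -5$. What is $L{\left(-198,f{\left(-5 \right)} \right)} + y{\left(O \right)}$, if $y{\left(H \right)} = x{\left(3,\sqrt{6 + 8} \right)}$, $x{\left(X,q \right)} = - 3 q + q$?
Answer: $- 2 \sqrt{14} + 4 i \sqrt{35} \approx -7.4833 + 23.664 i$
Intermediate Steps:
$f{\left(b \right)} = -3$ ($f{\left(b \right)} = 2 - 5 = -3$)
$O = \frac{1}{52} \approx 0.019231$
$x{\left(X,q \right)} = - 2 q$
$y{\left(H \right)} = - 2 \sqrt{14}$ ($y{\left(H \right)} = - 2 \sqrt{6 + 8} = - 2 \sqrt{14}$)
$L{\left(R,Y \right)} = 2 \sqrt{58 + R}$
$L{\left(-198,f{\left(-5 \right)} \right)} + y{\left(O \right)} = 2 \sqrt{58 - 198} - 2 \sqrt{14} = 2 \sqrt{-140} - 2 \sqrt{14} = 2 \cdot 2 i \sqrt{35} - 2 \sqrt{14} = 4 i \sqrt{35} - 2 \sqrt{14} = - 2 \sqrt{14} + 4 i \sqrt{35}$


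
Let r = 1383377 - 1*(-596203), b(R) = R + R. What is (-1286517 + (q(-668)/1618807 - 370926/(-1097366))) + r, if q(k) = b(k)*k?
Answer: 615587580906796028/888211881181 ≈ 6.9306e+5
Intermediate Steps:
b(R) = 2*R
q(k) = 2*k² (q(k) = (2*k)*k = 2*k²)
r = 1979580 (r = 1383377 + 596203 = 1979580)
(-1286517 + (q(-668)/1618807 - 370926/(-1097366))) + r = (-1286517 + ((2*(-668)²)/1618807 - 370926/(-1097366))) + 1979580 = (-1286517 + ((2*446224)*(1/1618807) - 370926*(-1/1097366))) + 1979580 = (-1286517 + (892448*(1/1618807) + 185463/548683)) + 1979580 = (-1286517 + (892448/1618807 + 185463/548683)) + 1979580 = (-1286517 + 789899848625/888211881181) + 1979580 = -1142698894841487952/888211881181 + 1979580 = 615587580906796028/888211881181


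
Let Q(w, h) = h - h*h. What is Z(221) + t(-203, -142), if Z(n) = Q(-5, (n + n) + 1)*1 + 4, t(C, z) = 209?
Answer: -195593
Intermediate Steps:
Q(w, h) = h - h**2
Z(n) = 4 - 2*n*(1 + 2*n) (Z(n) = (((n + n) + 1)*(1 - ((n + n) + 1)))*1 + 4 = ((2*n + 1)*(1 - (2*n + 1)))*1 + 4 = ((1 + 2*n)*(1 - (1 + 2*n)))*1 + 4 = ((1 + 2*n)*(1 + (-1 - 2*n)))*1 + 4 = ((1 + 2*n)*(-2*n))*1 + 4 = -2*n*(1 + 2*n)*1 + 4 = -2*n*(1 + 2*n) + 4 = 4 - 2*n*(1 + 2*n))
Z(221) + t(-203, -142) = (4 - 2*221*(1 + 2*221)) + 209 = (4 - 2*221*(1 + 442)) + 209 = (4 - 2*221*443) + 209 = (4 - 195806) + 209 = -195802 + 209 = -195593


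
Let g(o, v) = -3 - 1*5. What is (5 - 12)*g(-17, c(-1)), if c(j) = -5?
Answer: 56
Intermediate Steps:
g(o, v) = -8 (g(o, v) = -3 - 5 = -8)
(5 - 12)*g(-17, c(-1)) = (5 - 12)*(-8) = -7*(-8) = 56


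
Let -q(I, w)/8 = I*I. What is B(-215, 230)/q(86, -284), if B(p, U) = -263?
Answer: 263/59168 ≈ 0.0044450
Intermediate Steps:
q(I, w) = -8*I² (q(I, w) = -8*I*I = -8*I²)
B(-215, 230)/q(86, -284) = -263/((-8*86²)) = -263/((-8*7396)) = -263/(-59168) = -263*(-1/59168) = 263/59168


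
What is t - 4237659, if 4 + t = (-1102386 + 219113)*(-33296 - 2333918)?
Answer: 2090891973759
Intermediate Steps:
t = 2090896211418 (t = -4 + (-1102386 + 219113)*(-33296 - 2333918) = -4 - 883273*(-2367214) = -4 + 2090896211422 = 2090896211418)
t - 4237659 = 2090896211418 - 4237659 = 2090891973759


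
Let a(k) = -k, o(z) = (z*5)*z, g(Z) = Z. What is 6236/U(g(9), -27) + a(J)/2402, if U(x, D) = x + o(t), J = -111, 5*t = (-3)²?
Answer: 37454173/151326 ≈ 247.51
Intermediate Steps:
t = 9/5 (t = (⅕)*(-3)² = (⅕)*9 = 9/5 ≈ 1.8000)
o(z) = 5*z² (o(z) = (5*z)*z = 5*z²)
U(x, D) = 81/5 + x (U(x, D) = x + 5*(9/5)² = x + 5*(81/25) = x + 81/5 = 81/5 + x)
6236/U(g(9), -27) + a(J)/2402 = 6236/(81/5 + 9) - 1*(-111)/2402 = 6236/(126/5) + 111*(1/2402) = 6236*(5/126) + 111/2402 = 15590/63 + 111/2402 = 37454173/151326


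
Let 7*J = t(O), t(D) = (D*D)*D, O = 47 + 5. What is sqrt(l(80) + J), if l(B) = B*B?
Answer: 8*sqrt(20279)/7 ≈ 162.75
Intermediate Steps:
l(B) = B**2
O = 52
t(D) = D**3 (t(D) = D**2*D = D**3)
J = 140608/7 (J = (1/7)*52**3 = (1/7)*140608 = 140608/7 ≈ 20087.)
sqrt(l(80) + J) = sqrt(80**2 + 140608/7) = sqrt(6400 + 140608/7) = sqrt(185408/7) = 8*sqrt(20279)/7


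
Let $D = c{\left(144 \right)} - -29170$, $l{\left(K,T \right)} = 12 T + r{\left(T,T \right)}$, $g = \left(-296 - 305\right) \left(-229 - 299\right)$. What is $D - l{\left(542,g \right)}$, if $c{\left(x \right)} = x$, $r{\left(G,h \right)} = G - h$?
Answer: $-3778622$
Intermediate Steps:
$g = 317328$ ($g = \left(-601\right) \left(-528\right) = 317328$)
$l{\left(K,T \right)} = 12 T$ ($l{\left(K,T \right)} = 12 T + \left(T - T\right) = 12 T + 0 = 12 T$)
$D = 29314$ ($D = 144 - -29170 = 144 + 29170 = 29314$)
$D - l{\left(542,g \right)} = 29314 - 12 \cdot 317328 = 29314 - 3807936 = -3778622$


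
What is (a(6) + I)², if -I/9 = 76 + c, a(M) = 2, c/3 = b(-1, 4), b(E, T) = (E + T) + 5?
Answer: 806404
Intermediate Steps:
b(E, T) = 5 + E + T
c = 24 (c = 3*(5 - 1 + 4) = 3*8 = 24)
I = -900 (I = -9*(76 + 24) = -9*100 = -900)
(a(6) + I)² = (2 - 900)² = (-898)² = 806404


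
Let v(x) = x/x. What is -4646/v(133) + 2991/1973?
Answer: -9163567/1973 ≈ -4644.5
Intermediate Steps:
v(x) = 1
-4646/v(133) + 2991/1973 = -4646/1 + 2991/1973 = -4646*1 + 2991*(1/1973) = -4646 + 2991/1973 = -9163567/1973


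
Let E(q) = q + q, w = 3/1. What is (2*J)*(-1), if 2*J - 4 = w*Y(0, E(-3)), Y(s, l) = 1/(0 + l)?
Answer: -7/2 ≈ -3.5000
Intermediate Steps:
w = 3 (w = 3*1 = 3)
E(q) = 2*q
Y(s, l) = 1/l
J = 7/4 (J = 2 + (3/((2*(-3))))/2 = 2 + (3/(-6))/2 = 2 + (3*(-1/6))/2 = 2 + (1/2)*(-1/2) = 2 - 1/4 = 7/4 ≈ 1.7500)
(2*J)*(-1) = (2*(7/4))*(-1) = (7/2)*(-1) = -7/2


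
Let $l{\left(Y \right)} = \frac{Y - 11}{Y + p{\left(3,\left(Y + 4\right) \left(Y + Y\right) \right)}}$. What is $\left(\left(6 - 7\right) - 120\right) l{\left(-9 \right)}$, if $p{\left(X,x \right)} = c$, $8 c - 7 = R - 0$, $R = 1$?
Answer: $- \frac{605}{2} \approx -302.5$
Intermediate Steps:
$c = 1$ ($c = \frac{7}{8} + \frac{1 - 0}{8} = \frac{7}{8} + \frac{1 + 0}{8} = \frac{7}{8} + \frac{1}{8} \cdot 1 = \frac{7}{8} + \frac{1}{8} = 1$)
$p{\left(X,x \right)} = 1$
$l{\left(Y \right)} = \frac{-11 + Y}{1 + Y}$ ($l{\left(Y \right)} = \frac{Y - 11}{Y + 1} = \frac{-11 + Y}{1 + Y}$)
$\left(\left(6 - 7\right) - 120\right) l{\left(-9 \right)} = \left(\left(6 - 7\right) - 120\right) \frac{-11 - 9}{1 - 9} = \left(\left(6 - 7\right) - 120\right) \frac{1}{-8} \left(-20\right) = \left(-1 - 120\right) \left(\left(- \frac{1}{8}\right) \left(-20\right)\right) = \left(-121\right) \frac{5}{2} = - \frac{605}{2}$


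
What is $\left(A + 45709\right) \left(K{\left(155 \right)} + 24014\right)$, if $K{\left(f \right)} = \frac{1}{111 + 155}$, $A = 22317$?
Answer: $\frac{31037955775}{19} \approx 1.6336 \cdot 10^{9}$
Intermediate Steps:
$K{\left(f \right)} = \frac{1}{266}$
$\left(A + 45709\right) \left(K{\left(155 \right)} + 24014\right) = \left(22317 + 45709\right) \left(\frac{1}{266} + 24014\right) = 68026 \cdot \frac{6387725}{266} = \frac{31037955775}{19}$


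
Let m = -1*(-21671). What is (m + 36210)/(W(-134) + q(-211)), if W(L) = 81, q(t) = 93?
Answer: 57881/174 ≈ 332.65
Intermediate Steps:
m = 21671
(m + 36210)/(W(-134) + q(-211)) = (21671 + 36210)/(81 + 93) = 57881/174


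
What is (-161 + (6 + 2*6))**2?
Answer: 20449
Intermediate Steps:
(-161 + (6 + 2*6))**2 = (-161 + (6 + 12))**2 = (-161 + 18)**2 = (-143)**2 = 20449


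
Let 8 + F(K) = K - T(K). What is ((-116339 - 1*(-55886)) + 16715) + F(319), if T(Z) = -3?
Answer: -43424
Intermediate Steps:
F(K) = -5 + K (F(K) = -8 + (K - 1*(-3)) = -8 + (K + 3) = -8 + (3 + K) = -5 + K)
((-116339 - 1*(-55886)) + 16715) + F(319) = ((-116339 - 1*(-55886)) + 16715) + (-5 + 319) = ((-116339 + 55886) + 16715) + 314 = (-60453 + 16715) + 314 = -43738 + 314 = -43424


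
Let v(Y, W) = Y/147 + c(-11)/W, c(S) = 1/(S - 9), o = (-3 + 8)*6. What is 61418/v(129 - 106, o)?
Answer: 14680400/37 ≈ 3.9677e+5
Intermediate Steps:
o = 30 (o = 5*6 = 30)
c(S) = 1/(-9 + S)
v(Y, W) = -1/(20*W) + Y/147 (v(Y, W) = Y/147 + 1/((-9 - 11)*W) = Y*(1/147) + 1/((-20)*W) = Y/147 - 1/(20*W) = -1/(20*W) + Y/147)
61418/v(129 - 106, o) = 61418/(-1/20/30 + (129 - 106)/147) = 61418/(-1/20*1/30 + (1/147)*23) = 61418/(-1/600 + 23/147) = 61418/(1517/9800) = 61418*(9800/1517) = 14680400/37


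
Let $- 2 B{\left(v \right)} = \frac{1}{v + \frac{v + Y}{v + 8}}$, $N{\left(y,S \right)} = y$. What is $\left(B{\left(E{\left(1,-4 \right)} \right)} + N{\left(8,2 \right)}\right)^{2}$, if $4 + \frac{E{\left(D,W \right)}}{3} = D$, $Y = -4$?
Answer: $\frac{3969}{64} \approx 62.016$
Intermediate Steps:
$E{\left(D,W \right)} = -12 + 3 D$
$B{\left(v \right)} = - \frac{1}{2 \left(v + \frac{-4 + v}{8 + v}\right)}$ ($B{\left(v \right)} = - \frac{1}{2 \left(v + \frac{v - 4}{v + 8}\right)} = - \frac{1}{2 \left(v + \frac{-4 + v}{8 + v}\right)}$)
$\left(B{\left(E{\left(1,-4 \right)} \right)} + N{\left(8,2 \right)}\right)^{2} = \left(\frac{-8 - \left(-12 + 3 \cdot 1\right)}{2 \left(-4 + \left(-12 + 3 \cdot 1\right)^{2} + 9 \left(-12 + 3 \cdot 1\right)\right)} + 8\right)^{2} = \left(\frac{-8 - \left(-12 + 3\right)}{2 \left(-4 + \left(-12 + 3\right)^{2} + 9 \left(-12 + 3\right)\right)} + 8\right)^{2} = \left(\frac{-8 - -9}{2 \left(-4 + \left(-9\right)^{2} + 9 \left(-9\right)\right)} + 8\right)^{2} = \left(\frac{-8 + 9}{2 \left(-4 + 81 - 81\right)} + 8\right)^{2} = \left(\frac{1}{2} \frac{1}{-4} \cdot 1 + 8\right)^{2} = \left(\frac{1}{2} \left(- \frac{1}{4}\right) 1 + 8\right)^{2} = \left(- \frac{1}{8} + 8\right)^{2} = \left(\frac{63}{8}\right)^{2} = \frac{3969}{64}$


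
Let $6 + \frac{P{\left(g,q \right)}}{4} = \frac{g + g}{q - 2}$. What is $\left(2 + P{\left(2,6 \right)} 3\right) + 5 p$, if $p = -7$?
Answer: $-93$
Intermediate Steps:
$P{\left(g,q \right)} = -24 + \frac{8 g}{-2 + q}$ ($P{\left(g,q \right)} = -24 + 4 \frac{g + g}{q - 2} = -24 + 4 \frac{2 g}{-2 + q} = -24 + \frac{8 g}{-2 + q}$)
$\left(2 + P{\left(2,6 \right)} 3\right) + 5 p = \left(2 + \frac{8 \left(6 + 2 - 18\right)}{-2 + 6} \cdot 3\right) + 5 \left(-7\right) = \left(2 + \frac{8 \left(6 + 2 - 18\right)}{4} \cdot 3\right) - 35 = \left(2 + 8 \cdot \frac{1}{4} \left(-10\right) 3\right) - 35 = \left(2 - 60\right) - 35 = -58 - 35 = -93$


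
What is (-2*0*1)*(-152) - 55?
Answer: -55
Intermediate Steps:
(-2*0*1)*(-152) - 55 = (0*1)*(-152) - 55 = 0*(-152) - 55 = 0 - 55 = -55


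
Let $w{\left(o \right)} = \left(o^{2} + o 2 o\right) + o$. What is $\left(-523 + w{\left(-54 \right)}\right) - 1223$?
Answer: $6948$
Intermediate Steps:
$w{\left(o \right)} = o + 3 o^{2}$ ($w{\left(o \right)} = \left(o^{2} + 2 o o\right) + o = \left(o^{2} + 2 o^{2}\right) + o = 3 o^{2} + o = o + 3 o^{2}$)
$\left(-523 + w{\left(-54 \right)}\right) - 1223 = \left(-523 - 54 \left(1 + 3 \left(-54\right)\right)\right) - 1223 = \left(-523 - 54 \left(1 - 162\right)\right) - 1223 = \left(-523 - -8694\right) - 1223 = \left(-523 + 8694\right) - 1223 = 8171 - 1223 = 6948$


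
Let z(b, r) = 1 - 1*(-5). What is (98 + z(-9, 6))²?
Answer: 10816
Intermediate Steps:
z(b, r) = 6 (z(b, r) = 1 + 5 = 6)
(98 + z(-9, 6))² = (98 + 6)² = 104² = 10816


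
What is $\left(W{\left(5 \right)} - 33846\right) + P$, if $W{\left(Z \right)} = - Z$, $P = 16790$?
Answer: $-17061$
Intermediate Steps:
$\left(W{\left(5 \right)} - 33846\right) + P = \left(\left(-1\right) 5 - 33846\right) + 16790 = \left(-5 - 33846\right) + 16790 = -33851 + 16790 = -17061$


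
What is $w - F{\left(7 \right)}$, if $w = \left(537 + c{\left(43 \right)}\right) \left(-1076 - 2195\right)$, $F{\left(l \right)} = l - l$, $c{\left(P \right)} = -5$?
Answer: $-1740172$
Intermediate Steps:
$F{\left(l \right)} = 0$
$w = -1740172$ ($w = \left(537 - 5\right) \left(-1076 - 2195\right) = 532 \left(-3271\right) = -1740172$)
$w - F{\left(7 \right)} = -1740172 - 0 = -1740172 + 0 = -1740172$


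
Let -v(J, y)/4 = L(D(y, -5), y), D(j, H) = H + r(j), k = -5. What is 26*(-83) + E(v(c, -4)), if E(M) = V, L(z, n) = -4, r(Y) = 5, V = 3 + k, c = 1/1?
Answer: -2160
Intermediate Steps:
c = 1
V = -2 (V = 3 - 5 = -2)
D(j, H) = 5 + H (D(j, H) = H + 5 = 5 + H)
v(J, y) = 16 (v(J, y) = -4*(-4) = 16)
E(M) = -2
26*(-83) + E(v(c, -4)) = 26*(-83) - 2 = -2158 - 2 = -2160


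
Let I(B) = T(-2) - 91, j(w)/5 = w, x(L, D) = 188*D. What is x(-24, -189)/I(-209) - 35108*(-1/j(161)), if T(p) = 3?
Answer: 7923191/17710 ≈ 447.39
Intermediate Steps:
j(w) = 5*w
I(B) = -88 (I(B) = 3 - 91 = -88)
x(-24, -189)/I(-209) - 35108*(-1/j(161)) = (188*(-189))/(-88) - 35108/((-5*161)) = -35532*(-1/88) - 35108/((-1*805)) = 8883/22 - 35108/(-805) = 8883/22 - 35108*(-1/805) = 8883/22 + 35108/805 = 7923191/17710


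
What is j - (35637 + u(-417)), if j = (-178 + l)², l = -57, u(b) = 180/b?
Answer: 2722792/139 ≈ 19588.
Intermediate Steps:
j = 55225 (j = (-178 - 57)² = (-235)² = 55225)
j - (35637 + u(-417)) = 55225 - (35637 + 180/(-417)) = 55225 - (35637 + 180*(-1/417)) = 55225 - (35637 - 60/139) = 55225 - 1*4953483/139 = 55225 - 4953483/139 = 2722792/139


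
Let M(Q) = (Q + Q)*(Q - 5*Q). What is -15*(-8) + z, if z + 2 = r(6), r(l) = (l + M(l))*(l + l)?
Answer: -3266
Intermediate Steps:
M(Q) = -8*Q² (M(Q) = (2*Q)*(-4*Q) = -8*Q²)
r(l) = 2*l*(l - 8*l²) (r(l) = (l - 8*l²)*(l + l) = (l - 8*l²)*(2*l) = 2*l*(l - 8*l²))
z = -3386 (z = -2 + 6²*(2 - 16*6) = -2 + 36*(2 - 96) = -2 + 36*(-94) = -2 - 3384 = -3386)
-15*(-8) + z = -15*(-8) - 3386 = 120 - 3386 = -3266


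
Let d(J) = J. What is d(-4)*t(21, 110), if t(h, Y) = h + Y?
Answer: -524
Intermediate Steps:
t(h, Y) = Y + h
d(-4)*t(21, 110) = -4*(110 + 21) = -4*131 = -524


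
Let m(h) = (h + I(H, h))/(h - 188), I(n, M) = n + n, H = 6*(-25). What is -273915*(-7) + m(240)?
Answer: 24926250/13 ≈ 1.9174e+6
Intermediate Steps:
H = -150
I(n, M) = 2*n
m(h) = (-300 + h)/(-188 + h) (m(h) = (h + 2*(-150))/(h - 188) = (h - 300)/(-188 + h) = (-300 + h)/(-188 + h))
-273915*(-7) + m(240) = -273915*(-7) + (-300 + 240)/(-188 + 240) = 1917405 - 60/52 = 1917405 + (1/52)*(-60) = 1917405 - 15/13 = 24926250/13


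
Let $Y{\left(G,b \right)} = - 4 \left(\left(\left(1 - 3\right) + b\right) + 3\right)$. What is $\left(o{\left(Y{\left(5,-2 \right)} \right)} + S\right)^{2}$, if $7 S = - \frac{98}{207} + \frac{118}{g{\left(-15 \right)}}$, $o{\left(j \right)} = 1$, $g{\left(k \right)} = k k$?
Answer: $\frac{147938569}{145805625} \approx 1.0146$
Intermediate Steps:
$g{\left(k \right)} = k^{2}$
$Y{\left(G,b \right)} = -4 - 4 b$ ($Y{\left(G,b \right)} = - 4 \left(\left(-2 + b\right) + 3\right) = - 4 \left(1 + b\right) = -4 - 4 b$)
$S = \frac{88}{12075}$ ($S = \frac{- \frac{98}{207} + \frac{118}{\left(-15\right)^{2}}}{7} = \frac{\left(-98\right) \frac{1}{207} + \frac{118}{225}}{7} = \frac{- \frac{98}{207} + 118 \cdot \frac{1}{225}}{7} = \frac{- \frac{98}{207} + \frac{118}{225}}{7} = \frac{1}{7} \cdot \frac{88}{1725} = \frac{88}{12075} \approx 0.0072878$)
$\left(o{\left(Y{\left(5,-2 \right)} \right)} + S\right)^{2} = \left(1 + \frac{88}{12075}\right)^{2} = \left(\frac{12163}{12075}\right)^{2} = \frac{147938569}{145805625}$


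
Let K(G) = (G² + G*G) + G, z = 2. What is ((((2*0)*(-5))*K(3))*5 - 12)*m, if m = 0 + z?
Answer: -24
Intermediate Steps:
K(G) = G + 2*G² (K(G) = (G² + G²) + G = 2*G² + G = G + 2*G²)
m = 2 (m = 0 + 2 = 2)
((((2*0)*(-5))*K(3))*5 - 12)*m = ((((2*0)*(-5))*(3*(1 + 2*3)))*5 - 12)*2 = (((0*(-5))*(3*(1 + 6)))*5 - 12)*2 = ((0*(3*7))*5 - 12)*2 = ((0*21)*5 - 12)*2 = (0*5 - 12)*2 = (0 - 12)*2 = -12*2 = -24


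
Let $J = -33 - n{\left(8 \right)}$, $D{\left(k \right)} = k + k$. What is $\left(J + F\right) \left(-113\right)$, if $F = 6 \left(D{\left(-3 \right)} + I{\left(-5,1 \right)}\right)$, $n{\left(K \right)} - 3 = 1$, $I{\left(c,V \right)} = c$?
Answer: $11639$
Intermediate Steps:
$D{\left(k \right)} = 2 k$
$n{\left(K \right)} = 4$ ($n{\left(K \right)} = 3 + 1 = 4$)
$J = -37$ ($J = -33 - 4 = -37$)
$F = -66$ ($F = 6 \left(2 \left(-3\right) - 5\right) = 6 \left(-6 - 5\right) = 6 \left(-11\right) = -66$)
$\left(J + F\right) \left(-113\right) = \left(-37 - 66\right) \left(-113\right) = \left(-103\right) \left(-113\right) = 11639$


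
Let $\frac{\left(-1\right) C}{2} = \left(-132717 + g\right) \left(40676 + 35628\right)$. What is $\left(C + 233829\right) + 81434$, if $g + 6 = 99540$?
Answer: $5064306527$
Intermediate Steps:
$g = 99534$ ($g = -6 + 99540 = 99534$)
$C = 5063991264$ ($C = - 2 \left(-132717 + 99534\right) \left(40676 + 35628\right) = - 2 \left(\left(-33183\right) 76304\right) = \left(-2\right) \left(-2531995632\right) = 5063991264$)
$\left(C + 233829\right) + 81434 = \left(5063991264 + 233829\right) + 81434 = 5064225093 + 81434 = 5064306527$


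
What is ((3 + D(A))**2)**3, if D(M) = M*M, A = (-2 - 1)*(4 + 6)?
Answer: 542158788145462929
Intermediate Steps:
A = -30 (A = -3*10 = -30)
D(M) = M**2
((3 + D(A))**2)**3 = ((3 + (-30)**2)**2)**3 = ((3 + 900)**2)**3 = (903**2)**3 = 815409**3 = 542158788145462929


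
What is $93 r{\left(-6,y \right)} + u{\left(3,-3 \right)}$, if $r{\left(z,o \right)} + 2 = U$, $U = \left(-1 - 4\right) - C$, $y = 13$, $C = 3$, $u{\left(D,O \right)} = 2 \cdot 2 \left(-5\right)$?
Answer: $-950$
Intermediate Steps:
$u{\left(D,O \right)} = -20$ ($u{\left(D,O \right)} = 4 \left(-5\right) = -20$)
$U = -8$ ($U = \left(-1 - 4\right) - 3 = -5 - 3 = -8$)
$r{\left(z,o \right)} = -10$ ($r{\left(z,o \right)} = -2 - 8 = -10$)
$93 r{\left(-6,y \right)} + u{\left(3,-3 \right)} = 93 \left(-10\right) - 20 = -930 - 20 = -950$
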